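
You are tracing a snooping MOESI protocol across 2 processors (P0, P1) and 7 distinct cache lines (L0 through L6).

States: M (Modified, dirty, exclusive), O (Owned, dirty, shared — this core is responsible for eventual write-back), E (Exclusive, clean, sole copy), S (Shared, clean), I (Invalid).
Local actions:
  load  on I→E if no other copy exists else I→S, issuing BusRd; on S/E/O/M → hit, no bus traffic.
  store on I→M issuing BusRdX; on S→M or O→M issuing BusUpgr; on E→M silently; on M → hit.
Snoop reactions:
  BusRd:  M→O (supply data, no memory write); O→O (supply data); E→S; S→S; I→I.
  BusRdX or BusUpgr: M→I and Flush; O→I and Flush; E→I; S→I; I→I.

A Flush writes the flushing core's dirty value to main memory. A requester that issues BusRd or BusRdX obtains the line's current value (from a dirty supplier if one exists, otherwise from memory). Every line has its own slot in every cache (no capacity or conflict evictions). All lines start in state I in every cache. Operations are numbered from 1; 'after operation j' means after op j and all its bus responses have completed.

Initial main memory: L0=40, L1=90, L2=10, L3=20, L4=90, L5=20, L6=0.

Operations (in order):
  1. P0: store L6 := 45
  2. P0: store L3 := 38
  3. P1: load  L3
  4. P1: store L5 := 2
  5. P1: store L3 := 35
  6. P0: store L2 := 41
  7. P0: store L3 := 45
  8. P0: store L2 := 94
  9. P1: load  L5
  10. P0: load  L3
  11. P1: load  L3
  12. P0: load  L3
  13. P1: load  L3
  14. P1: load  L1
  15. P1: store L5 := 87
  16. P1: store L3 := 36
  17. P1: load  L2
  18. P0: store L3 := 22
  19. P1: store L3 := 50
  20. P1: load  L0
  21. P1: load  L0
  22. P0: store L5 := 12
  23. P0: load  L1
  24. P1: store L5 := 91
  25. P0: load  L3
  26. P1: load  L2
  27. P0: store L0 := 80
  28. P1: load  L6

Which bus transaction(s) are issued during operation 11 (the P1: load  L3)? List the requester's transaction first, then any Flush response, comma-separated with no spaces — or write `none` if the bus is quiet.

[1] P0: store L6 := 45 | P0:M(45), P1:I | bus: BusRdX
[2] P0: store L3 := 38 | P0:M(38), P1:I | bus: BusRdX
[3] P1: load  L3 | P0:O(38), P1:S(38) | bus: BusRd
[4] P1: store L5 := 2 | P0:I, P1:M(2) | bus: BusRdX
[5] P1: store L3 := 35 | P0:I, P1:M(35) | bus: BusUpgr,Flush
[6] P0: store L2 := 41 | P0:M(41), P1:I | bus: BusRdX
[7] P0: store L3 := 45 | P0:M(45), P1:I | bus: BusRdX,Flush
[8] P0: store L2 := 94 | P0:M(94), P1:I | bus: none
[9] P1: load  L5 | P0:I, P1:M(2) | bus: none
[10] P0: load  L3 | P0:M(45), P1:I | bus: none
[11] P1: load  L3 | P0:O(45), P1:S(45) | bus: BusRd
[12] P0: load  L3 | P0:O(45), P1:S(45) | bus: none
[13] P1: load  L3 | P0:O(45), P1:S(45) | bus: none
[14] P1: load  L1 | P0:I, P1:E(90) | bus: BusRd
[15] P1: store L5 := 87 | P0:I, P1:M(87) | bus: none
[16] P1: store L3 := 36 | P0:I, P1:M(36) | bus: BusUpgr,Flush
[17] P1: load  L2 | P0:O(94), P1:S(94) | bus: BusRd
[18] P0: store L3 := 22 | P0:M(22), P1:I | bus: BusRdX,Flush
[19] P1: store L3 := 50 | P0:I, P1:M(50) | bus: BusRdX,Flush
[20] P1: load  L0 | P0:I, P1:E(40) | bus: BusRd
[21] P1: load  L0 | P0:I, P1:E(40) | bus: none
[22] P0: store L5 := 12 | P0:M(12), P1:I | bus: BusRdX,Flush
[23] P0: load  L1 | P0:S(90), P1:S(90) | bus: BusRd
[24] P1: store L5 := 91 | P0:I, P1:M(91) | bus: BusRdX,Flush
[25] P0: load  L3 | P0:S(50), P1:O(50) | bus: BusRd
[26] P1: load  L2 | P0:O(94), P1:S(94) | bus: none
[27] P0: store L0 := 80 | P0:M(80), P1:I | bus: BusRdX
[28] P1: load  L6 | P0:O(45), P1:S(45) | bus: BusRd

bus = BusRd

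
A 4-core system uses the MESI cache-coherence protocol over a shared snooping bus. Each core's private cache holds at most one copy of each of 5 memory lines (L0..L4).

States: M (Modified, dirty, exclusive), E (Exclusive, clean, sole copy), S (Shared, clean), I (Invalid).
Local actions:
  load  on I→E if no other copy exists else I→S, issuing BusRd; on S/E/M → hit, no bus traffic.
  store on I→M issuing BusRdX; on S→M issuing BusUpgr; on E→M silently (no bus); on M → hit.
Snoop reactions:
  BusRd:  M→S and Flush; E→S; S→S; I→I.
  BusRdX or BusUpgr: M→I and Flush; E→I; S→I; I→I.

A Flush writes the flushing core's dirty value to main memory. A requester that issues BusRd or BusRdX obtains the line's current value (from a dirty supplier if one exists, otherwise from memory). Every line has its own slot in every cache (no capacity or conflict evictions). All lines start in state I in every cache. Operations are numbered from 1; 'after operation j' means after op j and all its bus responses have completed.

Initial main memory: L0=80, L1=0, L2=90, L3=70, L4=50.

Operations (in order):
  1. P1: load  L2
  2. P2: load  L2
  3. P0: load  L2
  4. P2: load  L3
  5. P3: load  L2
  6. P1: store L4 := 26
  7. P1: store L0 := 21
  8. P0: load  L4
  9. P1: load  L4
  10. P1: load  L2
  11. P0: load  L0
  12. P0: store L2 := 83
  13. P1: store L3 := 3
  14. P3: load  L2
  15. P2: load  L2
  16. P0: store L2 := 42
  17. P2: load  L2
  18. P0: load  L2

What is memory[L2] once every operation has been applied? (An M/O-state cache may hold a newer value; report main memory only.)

memory[L2] = 42

  op1 P1: load  L2 → I/E/I/I on L2; bus BusRd; mem=90
  op2 P2: load  L2 → I/S/S/I on L2; bus BusRd; mem=90
  op3 P0: load  L2 → S/S/S/I on L2; bus BusRd; mem=90
  op4 P2: load  L3 → I/I/E/I on L3; bus BusRd; mem=70
  op5 P3: load  L2 → S/S/S/S on L2; bus BusRd; mem=90
  op6 P1: store L4 := 26 → I/M/I/I on L4; bus BusRdX; mem=50
  op7 P1: store L0 := 21 → I/M/I/I on L0; bus BusRdX; mem=80
  op8 P0: load  L4 → S/S/I/I on L4; bus BusRd Flush; mem=26
  op9 P1: load  L4 → S/S/I/I on L4; bus (none); mem=26
  op10 P1: load  L2 → S/S/S/S on L2; bus (none); mem=90
  op11 P0: load  L0 → S/S/I/I on L0; bus BusRd Flush; mem=21
  op12 P0: store L2 := 83 → M/I/I/I on L2; bus BusUpgr; mem=90
  op13 P1: store L3 := 3 → I/M/I/I on L3; bus BusRdX; mem=70
  op14 P3: load  L2 → S/I/I/S on L2; bus BusRd Flush; mem=83
  op15 P2: load  L2 → S/I/S/S on L2; bus BusRd; mem=83
  op16 P0: store L2 := 42 → M/I/I/I on L2; bus BusUpgr; mem=83
  op17 P2: load  L2 → S/I/S/I on L2; bus BusRd Flush; mem=42
  op18 P0: load  L2 → S/I/S/I on L2; bus (none); mem=42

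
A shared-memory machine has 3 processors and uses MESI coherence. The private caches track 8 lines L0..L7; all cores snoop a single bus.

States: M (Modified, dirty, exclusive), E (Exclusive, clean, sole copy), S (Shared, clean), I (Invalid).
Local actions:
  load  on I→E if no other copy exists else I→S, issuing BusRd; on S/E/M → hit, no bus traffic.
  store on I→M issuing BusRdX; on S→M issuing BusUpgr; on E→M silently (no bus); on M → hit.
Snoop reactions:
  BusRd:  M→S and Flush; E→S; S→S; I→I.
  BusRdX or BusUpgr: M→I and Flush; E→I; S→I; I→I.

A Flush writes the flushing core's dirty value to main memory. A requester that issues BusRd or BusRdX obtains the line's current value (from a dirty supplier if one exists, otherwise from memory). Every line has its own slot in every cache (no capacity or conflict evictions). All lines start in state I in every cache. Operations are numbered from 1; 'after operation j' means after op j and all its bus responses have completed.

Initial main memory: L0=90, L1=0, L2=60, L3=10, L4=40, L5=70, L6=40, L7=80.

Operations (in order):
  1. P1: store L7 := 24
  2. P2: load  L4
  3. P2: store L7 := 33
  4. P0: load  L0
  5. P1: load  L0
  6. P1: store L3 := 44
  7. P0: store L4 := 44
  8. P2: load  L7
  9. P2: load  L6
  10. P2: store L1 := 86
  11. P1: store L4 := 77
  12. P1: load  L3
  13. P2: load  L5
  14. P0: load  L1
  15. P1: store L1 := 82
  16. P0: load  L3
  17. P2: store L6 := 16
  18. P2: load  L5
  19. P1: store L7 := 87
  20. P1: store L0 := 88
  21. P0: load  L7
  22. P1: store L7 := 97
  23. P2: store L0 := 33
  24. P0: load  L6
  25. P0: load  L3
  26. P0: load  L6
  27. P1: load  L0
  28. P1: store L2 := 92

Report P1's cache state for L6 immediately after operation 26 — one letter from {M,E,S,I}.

state = I

step 1: P1: store L7 := 24  ⟶  IMI  (L7)  txn=BusRdX  M[L7]=80
step 2: P2: load  L4  ⟶  IIE  (L4)  txn=BusRd  M[L4]=40
step 3: P2: store L7 := 33  ⟶  IIM  (L7)  txn=BusRdX+Flush  M[L7]=24
step 4: P0: load  L0  ⟶  EII  (L0)  txn=BusRd  M[L0]=90
step 5: P1: load  L0  ⟶  SSI  (L0)  txn=BusRd  M[L0]=90
step 6: P1: store L3 := 44  ⟶  IMI  (L3)  txn=BusRdX  M[L3]=10
step 7: P0: store L4 := 44  ⟶  MII  (L4)  txn=BusRdX  M[L4]=40
step 8: P2: load  L7  ⟶  IIM  (L7)  txn=∅  M[L7]=24
step 9: P2: load  L6  ⟶  IIE  (L6)  txn=BusRd  M[L6]=40
step 10: P2: store L1 := 86  ⟶  IIM  (L1)  txn=BusRdX  M[L1]=0
step 11: P1: store L4 := 77  ⟶  IMI  (L4)  txn=BusRdX+Flush  M[L4]=44
step 12: P1: load  L3  ⟶  IMI  (L3)  txn=∅  M[L3]=10
step 13: P2: load  L5  ⟶  IIE  (L5)  txn=BusRd  M[L5]=70
step 14: P0: load  L1  ⟶  SIS  (L1)  txn=BusRd+Flush  M[L1]=86
step 15: P1: store L1 := 82  ⟶  IMI  (L1)  txn=BusRdX  M[L1]=86
step 16: P0: load  L3  ⟶  SSI  (L3)  txn=BusRd+Flush  M[L3]=44
step 17: P2: store L6 := 16  ⟶  IIM  (L6)  txn=∅  M[L6]=40
step 18: P2: load  L5  ⟶  IIE  (L5)  txn=∅  M[L5]=70
step 19: P1: store L7 := 87  ⟶  IMI  (L7)  txn=BusRdX+Flush  M[L7]=33
step 20: P1: store L0 := 88  ⟶  IMI  (L0)  txn=BusUpgr  M[L0]=90
step 21: P0: load  L7  ⟶  SSI  (L7)  txn=BusRd+Flush  M[L7]=87
step 22: P1: store L7 := 97  ⟶  IMI  (L7)  txn=BusUpgr  M[L7]=87
step 23: P2: store L0 := 33  ⟶  IIM  (L0)  txn=BusRdX+Flush  M[L0]=88
step 24: P0: load  L6  ⟶  SIS  (L6)  txn=BusRd+Flush  M[L6]=16
step 25: P0: load  L3  ⟶  SSI  (L3)  txn=∅  M[L3]=44
step 26: P0: load  L6  ⟶  SIS  (L6)  txn=∅  M[L6]=16
step 27: P1: load  L0  ⟶  ISS  (L0)  txn=BusRd+Flush  M[L0]=33
step 28: P1: store L2 := 92  ⟶  IMI  (L2)  txn=BusRdX  M[L2]=60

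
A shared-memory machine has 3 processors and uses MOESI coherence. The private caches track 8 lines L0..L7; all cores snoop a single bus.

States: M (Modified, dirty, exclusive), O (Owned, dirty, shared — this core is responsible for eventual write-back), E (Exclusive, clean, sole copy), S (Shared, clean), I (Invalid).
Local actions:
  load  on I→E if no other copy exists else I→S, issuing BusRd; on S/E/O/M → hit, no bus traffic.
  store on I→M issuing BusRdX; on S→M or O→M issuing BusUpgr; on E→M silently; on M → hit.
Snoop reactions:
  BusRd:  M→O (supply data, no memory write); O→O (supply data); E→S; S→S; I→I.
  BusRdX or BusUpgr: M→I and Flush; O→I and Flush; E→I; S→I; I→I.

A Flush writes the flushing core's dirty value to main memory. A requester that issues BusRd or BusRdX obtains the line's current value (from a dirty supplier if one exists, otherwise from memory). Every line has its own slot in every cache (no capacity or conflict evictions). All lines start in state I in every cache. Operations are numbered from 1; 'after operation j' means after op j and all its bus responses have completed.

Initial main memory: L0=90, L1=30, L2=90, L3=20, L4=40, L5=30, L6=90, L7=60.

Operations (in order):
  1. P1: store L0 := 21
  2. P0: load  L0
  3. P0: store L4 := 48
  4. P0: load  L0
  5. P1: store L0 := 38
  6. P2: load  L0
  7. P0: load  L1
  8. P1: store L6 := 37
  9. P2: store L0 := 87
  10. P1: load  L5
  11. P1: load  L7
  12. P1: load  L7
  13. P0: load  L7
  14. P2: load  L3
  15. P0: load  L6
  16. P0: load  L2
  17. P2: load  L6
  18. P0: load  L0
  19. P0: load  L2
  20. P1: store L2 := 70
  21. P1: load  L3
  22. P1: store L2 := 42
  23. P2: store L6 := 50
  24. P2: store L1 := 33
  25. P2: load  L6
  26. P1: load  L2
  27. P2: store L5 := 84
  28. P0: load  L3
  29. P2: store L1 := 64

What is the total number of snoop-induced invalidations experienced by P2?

1. P1: store L0 := 21  bus=[BusRdX]  L0: P0=I P1=M P2=I  mem[L0]=90
2. P0: load  L0  bus=[BusRd]  L0: P0=S P1=O P2=I  mem[L0]=90
3. P0: store L4 := 48  bus=[BusRdX]  L4: P0=M P1=I P2=I  mem[L4]=40
4. P0: load  L0  bus=[-]  L0: P0=S P1=O P2=I  mem[L0]=90
5. P1: store L0 := 38  bus=[BusUpgr]  L0: P0=I P1=M P2=I  mem[L0]=90
6. P2: load  L0  bus=[BusRd]  L0: P0=I P1=O P2=S  mem[L0]=90
7. P0: load  L1  bus=[BusRd]  L1: P0=E P1=I P2=I  mem[L1]=30
8. P1: store L6 := 37  bus=[BusRdX]  L6: P0=I P1=M P2=I  mem[L6]=90
9. P2: store L0 := 87  bus=[BusUpgr,Flush]  L0: P0=I P1=I P2=M  mem[L0]=38
10. P1: load  L5  bus=[BusRd]  L5: P0=I P1=E P2=I  mem[L5]=30
11. P1: load  L7  bus=[BusRd]  L7: P0=I P1=E P2=I  mem[L7]=60
12. P1: load  L7  bus=[-]  L7: P0=I P1=E P2=I  mem[L7]=60
13. P0: load  L7  bus=[BusRd]  L7: P0=S P1=S P2=I  mem[L7]=60
14. P2: load  L3  bus=[BusRd]  L3: P0=I P1=I P2=E  mem[L3]=20
15. P0: load  L6  bus=[BusRd]  L6: P0=S P1=O P2=I  mem[L6]=90
16. P0: load  L2  bus=[BusRd]  L2: P0=E P1=I P2=I  mem[L2]=90
17. P2: load  L6  bus=[BusRd]  L6: P0=S P1=O P2=S  mem[L6]=90
18. P0: load  L0  bus=[BusRd]  L0: P0=S P1=I P2=O  mem[L0]=38
19. P0: load  L2  bus=[-]  L2: P0=E P1=I P2=I  mem[L2]=90
20. P1: store L2 := 70  bus=[BusRdX]  L2: P0=I P1=M P2=I  mem[L2]=90
21. P1: load  L3  bus=[BusRd]  L3: P0=I P1=S P2=S  mem[L3]=20
22. P1: store L2 := 42  bus=[-]  L2: P0=I P1=M P2=I  mem[L2]=90
23. P2: store L6 := 50  bus=[BusUpgr,Flush]  L6: P0=I P1=I P2=M  mem[L6]=37
24. P2: store L1 := 33  bus=[BusRdX]  L1: P0=I P1=I P2=M  mem[L1]=30
25. P2: load  L6  bus=[-]  L6: P0=I P1=I P2=M  mem[L6]=37
26. P1: load  L2  bus=[-]  L2: P0=I P1=M P2=I  mem[L2]=90
27. P2: store L5 := 84  bus=[BusRdX]  L5: P0=I P1=I P2=M  mem[L5]=30
28. P0: load  L3  bus=[BusRd]  L3: P0=S P1=S P2=S  mem[L3]=20
29. P2: store L1 := 64  bus=[-]  L1: P0=I P1=I P2=M  mem[L1]=30

invalidations = 0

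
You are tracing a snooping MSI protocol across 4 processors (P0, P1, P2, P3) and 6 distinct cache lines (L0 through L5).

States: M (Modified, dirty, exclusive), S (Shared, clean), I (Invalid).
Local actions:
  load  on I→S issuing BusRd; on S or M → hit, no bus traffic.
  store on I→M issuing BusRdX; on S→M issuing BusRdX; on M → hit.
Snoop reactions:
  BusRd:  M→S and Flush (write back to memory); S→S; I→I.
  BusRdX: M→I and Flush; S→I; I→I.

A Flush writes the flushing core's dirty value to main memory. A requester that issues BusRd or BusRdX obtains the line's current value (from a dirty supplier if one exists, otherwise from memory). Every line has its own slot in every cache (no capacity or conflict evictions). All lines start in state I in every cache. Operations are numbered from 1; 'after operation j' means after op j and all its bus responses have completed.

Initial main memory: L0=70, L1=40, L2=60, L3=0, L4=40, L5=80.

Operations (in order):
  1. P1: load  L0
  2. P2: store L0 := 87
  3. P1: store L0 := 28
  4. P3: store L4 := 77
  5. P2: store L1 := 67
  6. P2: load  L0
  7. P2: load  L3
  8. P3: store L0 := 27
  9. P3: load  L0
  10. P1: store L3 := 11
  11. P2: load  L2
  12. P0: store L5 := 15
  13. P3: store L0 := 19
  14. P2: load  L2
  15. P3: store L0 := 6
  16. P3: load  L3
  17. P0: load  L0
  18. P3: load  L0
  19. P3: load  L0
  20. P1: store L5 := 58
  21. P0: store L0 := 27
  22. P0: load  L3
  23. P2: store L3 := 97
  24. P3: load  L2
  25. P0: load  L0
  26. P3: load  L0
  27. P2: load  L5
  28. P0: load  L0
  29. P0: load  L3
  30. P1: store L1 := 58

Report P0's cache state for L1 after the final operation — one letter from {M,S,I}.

state = I

  op1 P1: load  L0 → I/S/I/I on L0; bus BusRd; mem=70
  op2 P2: store L0 := 87 → I/I/M/I on L0; bus BusRdX; mem=70
  op3 P1: store L0 := 28 → I/M/I/I on L0; bus BusRdX Flush; mem=87
  op4 P3: store L4 := 77 → I/I/I/M on L4; bus BusRdX; mem=40
  op5 P2: store L1 := 67 → I/I/M/I on L1; bus BusRdX; mem=40
  op6 P2: load  L0 → I/S/S/I on L0; bus BusRd Flush; mem=28
  op7 P2: load  L3 → I/I/S/I on L3; bus BusRd; mem=0
  op8 P3: store L0 := 27 → I/I/I/M on L0; bus BusRdX; mem=28
  op9 P3: load  L0 → I/I/I/M on L0; bus (none); mem=28
  op10 P1: store L3 := 11 → I/M/I/I on L3; bus BusRdX; mem=0
  op11 P2: load  L2 → I/I/S/I on L2; bus BusRd; mem=60
  op12 P0: store L5 := 15 → M/I/I/I on L5; bus BusRdX; mem=80
  op13 P3: store L0 := 19 → I/I/I/M on L0; bus (none); mem=28
  op14 P2: load  L2 → I/I/S/I on L2; bus (none); mem=60
  op15 P3: store L0 := 6 → I/I/I/M on L0; bus (none); mem=28
  op16 P3: load  L3 → I/S/I/S on L3; bus BusRd Flush; mem=11
  op17 P0: load  L0 → S/I/I/S on L0; bus BusRd Flush; mem=6
  op18 P3: load  L0 → S/I/I/S on L0; bus (none); mem=6
  op19 P3: load  L0 → S/I/I/S on L0; bus (none); mem=6
  op20 P1: store L5 := 58 → I/M/I/I on L5; bus BusRdX Flush; mem=15
  op21 P0: store L0 := 27 → M/I/I/I on L0; bus BusRdX; mem=6
  op22 P0: load  L3 → S/S/I/S on L3; bus BusRd; mem=11
  op23 P2: store L3 := 97 → I/I/M/I on L3; bus BusRdX; mem=11
  op24 P3: load  L2 → I/I/S/S on L2; bus BusRd; mem=60
  op25 P0: load  L0 → M/I/I/I on L0; bus (none); mem=6
  op26 P3: load  L0 → S/I/I/S on L0; bus BusRd Flush; mem=27
  op27 P2: load  L5 → I/S/S/I on L5; bus BusRd Flush; mem=58
  op28 P0: load  L0 → S/I/I/S on L0; bus (none); mem=27
  op29 P0: load  L3 → S/I/S/I on L3; bus BusRd Flush; mem=97
  op30 P1: store L1 := 58 → I/M/I/I on L1; bus BusRdX Flush; mem=67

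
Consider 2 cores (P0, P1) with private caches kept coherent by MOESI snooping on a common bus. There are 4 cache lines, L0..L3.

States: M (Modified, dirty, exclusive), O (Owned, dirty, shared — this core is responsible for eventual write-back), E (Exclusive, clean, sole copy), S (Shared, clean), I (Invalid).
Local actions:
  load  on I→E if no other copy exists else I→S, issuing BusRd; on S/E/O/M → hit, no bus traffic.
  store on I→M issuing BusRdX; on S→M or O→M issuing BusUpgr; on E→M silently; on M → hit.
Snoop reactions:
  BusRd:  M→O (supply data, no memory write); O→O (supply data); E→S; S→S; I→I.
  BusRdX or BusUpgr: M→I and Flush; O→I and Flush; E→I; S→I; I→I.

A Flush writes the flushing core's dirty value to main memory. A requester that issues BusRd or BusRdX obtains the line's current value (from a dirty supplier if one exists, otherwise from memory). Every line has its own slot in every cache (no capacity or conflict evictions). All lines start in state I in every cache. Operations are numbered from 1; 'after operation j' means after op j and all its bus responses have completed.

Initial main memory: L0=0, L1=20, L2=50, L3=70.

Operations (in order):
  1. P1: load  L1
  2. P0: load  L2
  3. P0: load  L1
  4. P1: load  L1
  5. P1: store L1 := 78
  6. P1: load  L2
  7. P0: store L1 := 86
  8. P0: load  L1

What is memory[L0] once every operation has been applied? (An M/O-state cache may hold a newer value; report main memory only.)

memory[L0] = 0

1. P1: load  L1  bus=[BusRd]  L1: P0=I P1=E  mem[L1]=20
2. P0: load  L2  bus=[BusRd]  L2: P0=E P1=I  mem[L2]=50
3. P0: load  L1  bus=[BusRd]  L1: P0=S P1=S  mem[L1]=20
4. P1: load  L1  bus=[-]  L1: P0=S P1=S  mem[L1]=20
5. P1: store L1 := 78  bus=[BusUpgr]  L1: P0=I P1=M  mem[L1]=20
6. P1: load  L2  bus=[BusRd]  L2: P0=S P1=S  mem[L2]=50
7. P0: store L1 := 86  bus=[BusRdX,Flush]  L1: P0=M P1=I  mem[L1]=78
8. P0: load  L1  bus=[-]  L1: P0=M P1=I  mem[L1]=78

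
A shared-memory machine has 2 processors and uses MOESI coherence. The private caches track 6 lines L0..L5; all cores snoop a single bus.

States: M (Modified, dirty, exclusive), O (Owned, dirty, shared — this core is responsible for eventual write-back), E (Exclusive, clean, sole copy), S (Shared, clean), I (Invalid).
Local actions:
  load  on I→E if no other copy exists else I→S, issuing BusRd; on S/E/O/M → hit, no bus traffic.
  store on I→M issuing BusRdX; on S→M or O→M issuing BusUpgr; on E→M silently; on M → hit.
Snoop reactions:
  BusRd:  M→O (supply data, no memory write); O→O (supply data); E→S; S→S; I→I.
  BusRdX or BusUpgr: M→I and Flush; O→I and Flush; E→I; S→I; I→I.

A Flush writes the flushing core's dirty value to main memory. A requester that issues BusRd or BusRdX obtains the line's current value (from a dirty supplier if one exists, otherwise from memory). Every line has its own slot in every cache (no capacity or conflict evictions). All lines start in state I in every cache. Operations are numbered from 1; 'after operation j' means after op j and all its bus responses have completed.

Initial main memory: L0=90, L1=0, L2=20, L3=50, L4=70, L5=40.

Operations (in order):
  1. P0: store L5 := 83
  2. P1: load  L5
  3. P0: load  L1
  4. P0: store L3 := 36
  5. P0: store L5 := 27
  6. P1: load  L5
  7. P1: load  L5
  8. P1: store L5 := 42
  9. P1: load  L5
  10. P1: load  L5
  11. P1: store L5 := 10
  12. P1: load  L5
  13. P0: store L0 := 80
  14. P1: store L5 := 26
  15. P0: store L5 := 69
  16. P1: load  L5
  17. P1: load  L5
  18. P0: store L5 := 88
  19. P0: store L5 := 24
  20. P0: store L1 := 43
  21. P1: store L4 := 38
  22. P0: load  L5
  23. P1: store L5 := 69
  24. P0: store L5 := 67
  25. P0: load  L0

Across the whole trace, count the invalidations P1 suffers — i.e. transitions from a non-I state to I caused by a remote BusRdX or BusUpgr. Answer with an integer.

invalidations = 4

step 1: P0: store L5 := 83  ⟶  MI  (L5)  txn=BusRdX  M[L5]=40
step 2: P1: load  L5  ⟶  OS  (L5)  txn=BusRd  M[L5]=40
step 3: P0: load  L1  ⟶  EI  (L1)  txn=BusRd  M[L1]=0
step 4: P0: store L3 := 36  ⟶  MI  (L3)  txn=BusRdX  M[L3]=50
step 5: P0: store L5 := 27  ⟶  MI  (L5)  txn=BusUpgr  M[L5]=40
step 6: P1: load  L5  ⟶  OS  (L5)  txn=BusRd  M[L5]=40
step 7: P1: load  L5  ⟶  OS  (L5)  txn=∅  M[L5]=40
step 8: P1: store L5 := 42  ⟶  IM  (L5)  txn=BusUpgr+Flush  M[L5]=27
step 9: P1: load  L5  ⟶  IM  (L5)  txn=∅  M[L5]=27
step 10: P1: load  L5  ⟶  IM  (L5)  txn=∅  M[L5]=27
step 11: P1: store L5 := 10  ⟶  IM  (L5)  txn=∅  M[L5]=27
step 12: P1: load  L5  ⟶  IM  (L5)  txn=∅  M[L5]=27
step 13: P0: store L0 := 80  ⟶  MI  (L0)  txn=BusRdX  M[L0]=90
step 14: P1: store L5 := 26  ⟶  IM  (L5)  txn=∅  M[L5]=27
step 15: P0: store L5 := 69  ⟶  MI  (L5)  txn=BusRdX+Flush  M[L5]=26
step 16: P1: load  L5  ⟶  OS  (L5)  txn=BusRd  M[L5]=26
step 17: P1: load  L5  ⟶  OS  (L5)  txn=∅  M[L5]=26
step 18: P0: store L5 := 88  ⟶  MI  (L5)  txn=BusUpgr  M[L5]=26
step 19: P0: store L5 := 24  ⟶  MI  (L5)  txn=∅  M[L5]=26
step 20: P0: store L1 := 43  ⟶  MI  (L1)  txn=∅  M[L1]=0
step 21: P1: store L4 := 38  ⟶  IM  (L4)  txn=BusRdX  M[L4]=70
step 22: P0: load  L5  ⟶  MI  (L5)  txn=∅  M[L5]=26
step 23: P1: store L5 := 69  ⟶  IM  (L5)  txn=BusRdX+Flush  M[L5]=24
step 24: P0: store L5 := 67  ⟶  MI  (L5)  txn=BusRdX+Flush  M[L5]=69
step 25: P0: load  L0  ⟶  MI  (L0)  txn=∅  M[L0]=90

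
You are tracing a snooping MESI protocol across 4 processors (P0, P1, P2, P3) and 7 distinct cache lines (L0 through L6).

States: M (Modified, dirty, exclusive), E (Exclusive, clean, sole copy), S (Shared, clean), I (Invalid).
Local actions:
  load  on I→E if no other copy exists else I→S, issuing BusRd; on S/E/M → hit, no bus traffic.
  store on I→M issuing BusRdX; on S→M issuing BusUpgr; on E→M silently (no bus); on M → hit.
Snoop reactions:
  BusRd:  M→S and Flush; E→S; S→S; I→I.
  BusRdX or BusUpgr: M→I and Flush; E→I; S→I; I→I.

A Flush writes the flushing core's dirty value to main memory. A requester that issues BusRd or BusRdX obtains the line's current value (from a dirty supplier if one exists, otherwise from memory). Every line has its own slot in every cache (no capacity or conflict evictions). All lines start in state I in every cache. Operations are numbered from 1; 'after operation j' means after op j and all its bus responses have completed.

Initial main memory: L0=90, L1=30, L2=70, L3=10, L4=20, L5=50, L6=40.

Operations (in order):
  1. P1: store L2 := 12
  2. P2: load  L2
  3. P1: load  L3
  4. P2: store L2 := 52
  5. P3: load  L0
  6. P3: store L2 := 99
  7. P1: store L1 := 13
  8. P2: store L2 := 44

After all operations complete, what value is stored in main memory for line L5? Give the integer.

memory[L5] = 50

[1] P1: store L2 := 12 | P0:I, P1:M(12), P2:I, P3:I | bus: BusRdX
[2] P2: load  L2 | P0:I, P1:S(12), P2:S(12), P3:I | bus: BusRd,Flush
[3] P1: load  L3 | P0:I, P1:E(10), P2:I, P3:I | bus: BusRd
[4] P2: store L2 := 52 | P0:I, P1:I, P2:M(52), P3:I | bus: BusUpgr
[5] P3: load  L0 | P0:I, P1:I, P2:I, P3:E(90) | bus: BusRd
[6] P3: store L2 := 99 | P0:I, P1:I, P2:I, P3:M(99) | bus: BusRdX,Flush
[7] P1: store L1 := 13 | P0:I, P1:M(13), P2:I, P3:I | bus: BusRdX
[8] P2: store L2 := 44 | P0:I, P1:I, P2:M(44), P3:I | bus: BusRdX,Flush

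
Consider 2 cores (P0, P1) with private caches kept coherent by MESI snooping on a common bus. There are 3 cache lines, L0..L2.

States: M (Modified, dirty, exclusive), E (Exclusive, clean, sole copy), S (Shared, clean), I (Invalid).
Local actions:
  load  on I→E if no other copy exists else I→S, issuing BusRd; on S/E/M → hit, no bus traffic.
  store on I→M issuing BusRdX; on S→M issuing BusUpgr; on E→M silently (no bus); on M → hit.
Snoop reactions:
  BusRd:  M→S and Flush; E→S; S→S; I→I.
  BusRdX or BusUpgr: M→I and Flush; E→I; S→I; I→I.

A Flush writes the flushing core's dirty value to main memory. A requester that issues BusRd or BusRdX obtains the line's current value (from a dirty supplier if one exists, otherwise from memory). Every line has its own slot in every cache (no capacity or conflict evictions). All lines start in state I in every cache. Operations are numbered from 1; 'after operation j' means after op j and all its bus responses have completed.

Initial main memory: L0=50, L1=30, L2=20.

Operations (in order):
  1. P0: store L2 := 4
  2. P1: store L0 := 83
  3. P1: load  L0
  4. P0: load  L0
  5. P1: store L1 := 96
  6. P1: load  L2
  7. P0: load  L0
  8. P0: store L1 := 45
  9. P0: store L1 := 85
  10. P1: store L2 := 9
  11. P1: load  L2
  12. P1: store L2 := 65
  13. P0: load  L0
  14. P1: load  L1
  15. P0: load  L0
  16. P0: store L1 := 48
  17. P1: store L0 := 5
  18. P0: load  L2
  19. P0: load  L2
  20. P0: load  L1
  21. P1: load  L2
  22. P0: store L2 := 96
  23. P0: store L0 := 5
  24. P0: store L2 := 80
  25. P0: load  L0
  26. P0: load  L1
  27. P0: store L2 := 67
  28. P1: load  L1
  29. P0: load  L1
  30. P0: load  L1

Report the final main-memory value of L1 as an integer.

[1] P0: store L2 := 4 | P0:M(4), P1:I | bus: BusRdX
[2] P1: store L0 := 83 | P0:I, P1:M(83) | bus: BusRdX
[3] P1: load  L0 | P0:I, P1:M(83) | bus: none
[4] P0: load  L0 | P0:S(83), P1:S(83) | bus: BusRd,Flush
[5] P1: store L1 := 96 | P0:I, P1:M(96) | bus: BusRdX
[6] P1: load  L2 | P0:S(4), P1:S(4) | bus: BusRd,Flush
[7] P0: load  L0 | P0:S(83), P1:S(83) | bus: none
[8] P0: store L1 := 45 | P0:M(45), P1:I | bus: BusRdX,Flush
[9] P0: store L1 := 85 | P0:M(85), P1:I | bus: none
[10] P1: store L2 := 9 | P0:I, P1:M(9) | bus: BusUpgr
[11] P1: load  L2 | P0:I, P1:M(9) | bus: none
[12] P1: store L2 := 65 | P0:I, P1:M(65) | bus: none
[13] P0: load  L0 | P0:S(83), P1:S(83) | bus: none
[14] P1: load  L1 | P0:S(85), P1:S(85) | bus: BusRd,Flush
[15] P0: load  L0 | P0:S(83), P1:S(83) | bus: none
[16] P0: store L1 := 48 | P0:M(48), P1:I | bus: BusUpgr
[17] P1: store L0 := 5 | P0:I, P1:M(5) | bus: BusUpgr
[18] P0: load  L2 | P0:S(65), P1:S(65) | bus: BusRd,Flush
[19] P0: load  L2 | P0:S(65), P1:S(65) | bus: none
[20] P0: load  L1 | P0:M(48), P1:I | bus: none
[21] P1: load  L2 | P0:S(65), P1:S(65) | bus: none
[22] P0: store L2 := 96 | P0:M(96), P1:I | bus: BusUpgr
[23] P0: store L0 := 5 | P0:M(5), P1:I | bus: BusRdX,Flush
[24] P0: store L2 := 80 | P0:M(80), P1:I | bus: none
[25] P0: load  L0 | P0:M(5), P1:I | bus: none
[26] P0: load  L1 | P0:M(48), P1:I | bus: none
[27] P0: store L2 := 67 | P0:M(67), P1:I | bus: none
[28] P1: load  L1 | P0:S(48), P1:S(48) | bus: BusRd,Flush
[29] P0: load  L1 | P0:S(48), P1:S(48) | bus: none
[30] P0: load  L1 | P0:S(48), P1:S(48) | bus: none

memory[L1] = 48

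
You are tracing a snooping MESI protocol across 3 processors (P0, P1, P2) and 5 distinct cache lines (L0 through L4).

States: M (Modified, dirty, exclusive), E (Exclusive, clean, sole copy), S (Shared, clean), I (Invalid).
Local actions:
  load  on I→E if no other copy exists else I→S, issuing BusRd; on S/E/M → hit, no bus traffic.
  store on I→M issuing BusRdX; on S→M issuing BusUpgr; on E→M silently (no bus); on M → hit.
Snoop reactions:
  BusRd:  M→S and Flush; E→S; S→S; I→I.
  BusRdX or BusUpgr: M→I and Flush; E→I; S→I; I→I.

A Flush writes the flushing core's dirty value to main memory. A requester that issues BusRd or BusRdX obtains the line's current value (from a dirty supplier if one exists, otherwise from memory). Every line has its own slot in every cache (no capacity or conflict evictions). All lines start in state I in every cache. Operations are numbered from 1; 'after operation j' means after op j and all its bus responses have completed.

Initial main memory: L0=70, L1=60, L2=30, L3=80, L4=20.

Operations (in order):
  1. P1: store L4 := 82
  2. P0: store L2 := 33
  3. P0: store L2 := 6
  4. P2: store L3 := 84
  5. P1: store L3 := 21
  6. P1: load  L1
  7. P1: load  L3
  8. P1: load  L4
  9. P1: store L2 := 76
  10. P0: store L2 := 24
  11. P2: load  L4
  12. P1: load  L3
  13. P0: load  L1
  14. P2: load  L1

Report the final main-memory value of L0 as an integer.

step 1: P1: store L4 := 82  ⟶  IMI  (L4)  txn=BusRdX  M[L4]=20
step 2: P0: store L2 := 33  ⟶  MII  (L2)  txn=BusRdX  M[L2]=30
step 3: P0: store L2 := 6  ⟶  MII  (L2)  txn=∅  M[L2]=30
step 4: P2: store L3 := 84  ⟶  IIM  (L3)  txn=BusRdX  M[L3]=80
step 5: P1: store L3 := 21  ⟶  IMI  (L3)  txn=BusRdX+Flush  M[L3]=84
step 6: P1: load  L1  ⟶  IEI  (L1)  txn=BusRd  M[L1]=60
step 7: P1: load  L3  ⟶  IMI  (L3)  txn=∅  M[L3]=84
step 8: P1: load  L4  ⟶  IMI  (L4)  txn=∅  M[L4]=20
step 9: P1: store L2 := 76  ⟶  IMI  (L2)  txn=BusRdX+Flush  M[L2]=6
step 10: P0: store L2 := 24  ⟶  MII  (L2)  txn=BusRdX+Flush  M[L2]=76
step 11: P2: load  L4  ⟶  ISS  (L4)  txn=BusRd+Flush  M[L4]=82
step 12: P1: load  L3  ⟶  IMI  (L3)  txn=∅  M[L3]=84
step 13: P0: load  L1  ⟶  SSI  (L1)  txn=BusRd  M[L1]=60
step 14: P2: load  L1  ⟶  SSS  (L1)  txn=BusRd  M[L1]=60

memory[L0] = 70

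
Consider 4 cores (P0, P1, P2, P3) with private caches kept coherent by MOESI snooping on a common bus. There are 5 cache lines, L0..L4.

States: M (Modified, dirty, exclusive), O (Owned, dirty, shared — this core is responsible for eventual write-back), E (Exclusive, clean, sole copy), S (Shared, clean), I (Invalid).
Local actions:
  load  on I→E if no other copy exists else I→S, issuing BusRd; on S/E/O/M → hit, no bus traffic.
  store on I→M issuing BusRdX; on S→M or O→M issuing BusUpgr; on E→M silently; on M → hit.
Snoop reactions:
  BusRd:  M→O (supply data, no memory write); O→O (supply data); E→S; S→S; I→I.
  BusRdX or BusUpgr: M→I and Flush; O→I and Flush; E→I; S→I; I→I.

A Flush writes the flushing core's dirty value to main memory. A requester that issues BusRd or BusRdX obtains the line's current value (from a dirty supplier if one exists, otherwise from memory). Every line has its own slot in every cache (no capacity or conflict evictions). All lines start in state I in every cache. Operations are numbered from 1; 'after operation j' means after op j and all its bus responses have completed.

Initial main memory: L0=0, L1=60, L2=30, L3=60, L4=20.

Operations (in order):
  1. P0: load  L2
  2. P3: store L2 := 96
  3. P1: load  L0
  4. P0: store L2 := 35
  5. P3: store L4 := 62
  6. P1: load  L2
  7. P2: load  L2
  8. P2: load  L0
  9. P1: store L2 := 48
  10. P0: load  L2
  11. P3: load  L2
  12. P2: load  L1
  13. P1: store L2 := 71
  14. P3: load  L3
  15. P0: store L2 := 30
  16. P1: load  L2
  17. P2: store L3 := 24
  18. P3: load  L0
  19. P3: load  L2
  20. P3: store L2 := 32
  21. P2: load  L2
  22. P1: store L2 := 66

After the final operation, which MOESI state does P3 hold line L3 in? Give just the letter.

state = I

  op1 P0: load  L2 → E/I/I/I on L2; bus BusRd; mem=30
  op2 P3: store L2 := 96 → I/I/I/M on L2; bus BusRdX; mem=30
  op3 P1: load  L0 → I/E/I/I on L0; bus BusRd; mem=0
  op4 P0: store L2 := 35 → M/I/I/I on L2; bus BusRdX Flush; mem=96
  op5 P3: store L4 := 62 → I/I/I/M on L4; bus BusRdX; mem=20
  op6 P1: load  L2 → O/S/I/I on L2; bus BusRd; mem=96
  op7 P2: load  L2 → O/S/S/I on L2; bus BusRd; mem=96
  op8 P2: load  L0 → I/S/S/I on L0; bus BusRd; mem=0
  op9 P1: store L2 := 48 → I/M/I/I on L2; bus BusUpgr Flush; mem=35
  op10 P0: load  L2 → S/O/I/I on L2; bus BusRd; mem=35
  op11 P3: load  L2 → S/O/I/S on L2; bus BusRd; mem=35
  op12 P2: load  L1 → I/I/E/I on L1; bus BusRd; mem=60
  op13 P1: store L2 := 71 → I/M/I/I on L2; bus BusUpgr; mem=35
  op14 P3: load  L3 → I/I/I/E on L3; bus BusRd; mem=60
  op15 P0: store L2 := 30 → M/I/I/I on L2; bus BusRdX Flush; mem=71
  op16 P1: load  L2 → O/S/I/I on L2; bus BusRd; mem=71
  op17 P2: store L3 := 24 → I/I/M/I on L3; bus BusRdX; mem=60
  op18 P3: load  L0 → I/S/S/S on L0; bus BusRd; mem=0
  op19 P3: load  L2 → O/S/I/S on L2; bus BusRd; mem=71
  op20 P3: store L2 := 32 → I/I/I/M on L2; bus BusUpgr Flush; mem=30
  op21 P2: load  L2 → I/I/S/O on L2; bus BusRd; mem=30
  op22 P1: store L2 := 66 → I/M/I/I on L2; bus BusRdX Flush; mem=32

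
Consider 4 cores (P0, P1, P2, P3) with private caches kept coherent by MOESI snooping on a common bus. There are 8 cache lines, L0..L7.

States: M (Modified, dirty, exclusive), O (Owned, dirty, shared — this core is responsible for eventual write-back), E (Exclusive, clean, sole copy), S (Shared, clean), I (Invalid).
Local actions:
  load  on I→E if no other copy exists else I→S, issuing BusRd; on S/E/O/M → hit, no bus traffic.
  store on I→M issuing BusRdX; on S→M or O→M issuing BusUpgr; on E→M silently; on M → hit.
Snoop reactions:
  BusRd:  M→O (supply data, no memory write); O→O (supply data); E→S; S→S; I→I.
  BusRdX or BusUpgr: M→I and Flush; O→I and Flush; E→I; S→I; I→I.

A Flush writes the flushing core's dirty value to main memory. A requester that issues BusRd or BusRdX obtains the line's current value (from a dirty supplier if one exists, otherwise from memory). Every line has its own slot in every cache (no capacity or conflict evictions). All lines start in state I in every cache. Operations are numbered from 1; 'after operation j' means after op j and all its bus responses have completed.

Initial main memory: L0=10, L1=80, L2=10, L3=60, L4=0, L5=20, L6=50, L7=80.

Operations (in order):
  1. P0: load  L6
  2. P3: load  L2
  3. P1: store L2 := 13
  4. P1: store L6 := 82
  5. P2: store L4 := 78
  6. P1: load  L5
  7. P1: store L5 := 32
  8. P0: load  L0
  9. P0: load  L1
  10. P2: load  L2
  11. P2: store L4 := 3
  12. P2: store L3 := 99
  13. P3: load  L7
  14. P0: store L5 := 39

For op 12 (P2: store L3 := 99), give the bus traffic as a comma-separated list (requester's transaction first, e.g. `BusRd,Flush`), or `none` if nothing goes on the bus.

bus = BusRdX

[1] P0: load  L6 | P0:E(50), P1:I, P2:I, P3:I | bus: BusRd
[2] P3: load  L2 | P0:I, P1:I, P2:I, P3:E(10) | bus: BusRd
[3] P1: store L2 := 13 | P0:I, P1:M(13), P2:I, P3:I | bus: BusRdX
[4] P1: store L6 := 82 | P0:I, P1:M(82), P2:I, P3:I | bus: BusRdX
[5] P2: store L4 := 78 | P0:I, P1:I, P2:M(78), P3:I | bus: BusRdX
[6] P1: load  L5 | P0:I, P1:E(20), P2:I, P3:I | bus: BusRd
[7] P1: store L5 := 32 | P0:I, P1:M(32), P2:I, P3:I | bus: none
[8] P0: load  L0 | P0:E(10), P1:I, P2:I, P3:I | bus: BusRd
[9] P0: load  L1 | P0:E(80), P1:I, P2:I, P3:I | bus: BusRd
[10] P2: load  L2 | P0:I, P1:O(13), P2:S(13), P3:I | bus: BusRd
[11] P2: store L4 := 3 | P0:I, P1:I, P2:M(3), P3:I | bus: none
[12] P2: store L3 := 99 | P0:I, P1:I, P2:M(99), P3:I | bus: BusRdX
[13] P3: load  L7 | P0:I, P1:I, P2:I, P3:E(80) | bus: BusRd
[14] P0: store L5 := 39 | P0:M(39), P1:I, P2:I, P3:I | bus: BusRdX,Flush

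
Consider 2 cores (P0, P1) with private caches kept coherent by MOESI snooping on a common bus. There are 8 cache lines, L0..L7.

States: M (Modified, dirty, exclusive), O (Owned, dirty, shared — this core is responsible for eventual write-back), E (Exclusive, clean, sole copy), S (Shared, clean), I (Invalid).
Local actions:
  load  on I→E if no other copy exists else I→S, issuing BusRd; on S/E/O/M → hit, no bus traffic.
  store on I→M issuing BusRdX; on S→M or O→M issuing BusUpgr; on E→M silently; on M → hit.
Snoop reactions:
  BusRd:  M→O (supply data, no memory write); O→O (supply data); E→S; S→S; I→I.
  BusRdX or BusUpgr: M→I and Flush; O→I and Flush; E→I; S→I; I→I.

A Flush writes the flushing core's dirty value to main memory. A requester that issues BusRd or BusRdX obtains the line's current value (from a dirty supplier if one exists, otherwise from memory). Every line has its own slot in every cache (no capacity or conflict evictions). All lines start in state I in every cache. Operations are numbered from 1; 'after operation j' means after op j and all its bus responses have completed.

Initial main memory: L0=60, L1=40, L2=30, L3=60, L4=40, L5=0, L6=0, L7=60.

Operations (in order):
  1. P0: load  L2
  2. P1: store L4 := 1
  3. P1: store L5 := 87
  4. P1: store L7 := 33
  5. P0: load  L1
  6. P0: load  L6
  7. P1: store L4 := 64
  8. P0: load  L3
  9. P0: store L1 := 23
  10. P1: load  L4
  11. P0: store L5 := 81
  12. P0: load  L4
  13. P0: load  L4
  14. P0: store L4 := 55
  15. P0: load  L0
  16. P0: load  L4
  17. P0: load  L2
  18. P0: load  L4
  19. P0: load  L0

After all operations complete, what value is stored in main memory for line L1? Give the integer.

  op1 P0: load  L2 → E/I on L2; bus BusRd; mem=30
  op2 P1: store L4 := 1 → I/M on L4; bus BusRdX; mem=40
  op3 P1: store L5 := 87 → I/M on L5; bus BusRdX; mem=0
  op4 P1: store L7 := 33 → I/M on L7; bus BusRdX; mem=60
  op5 P0: load  L1 → E/I on L1; bus BusRd; mem=40
  op6 P0: load  L6 → E/I on L6; bus BusRd; mem=0
  op7 P1: store L4 := 64 → I/M on L4; bus (none); mem=40
  op8 P0: load  L3 → E/I on L3; bus BusRd; mem=60
  op9 P0: store L1 := 23 → M/I on L1; bus (none); mem=40
  op10 P1: load  L4 → I/M on L4; bus (none); mem=40
  op11 P0: store L5 := 81 → M/I on L5; bus BusRdX Flush; mem=87
  op12 P0: load  L4 → S/O on L4; bus BusRd; mem=40
  op13 P0: load  L4 → S/O on L4; bus (none); mem=40
  op14 P0: store L4 := 55 → M/I on L4; bus BusUpgr Flush; mem=64
  op15 P0: load  L0 → E/I on L0; bus BusRd; mem=60
  op16 P0: load  L4 → M/I on L4; bus (none); mem=64
  op17 P0: load  L2 → E/I on L2; bus (none); mem=30
  op18 P0: load  L4 → M/I on L4; bus (none); mem=64
  op19 P0: load  L0 → E/I on L0; bus (none); mem=60

memory[L1] = 40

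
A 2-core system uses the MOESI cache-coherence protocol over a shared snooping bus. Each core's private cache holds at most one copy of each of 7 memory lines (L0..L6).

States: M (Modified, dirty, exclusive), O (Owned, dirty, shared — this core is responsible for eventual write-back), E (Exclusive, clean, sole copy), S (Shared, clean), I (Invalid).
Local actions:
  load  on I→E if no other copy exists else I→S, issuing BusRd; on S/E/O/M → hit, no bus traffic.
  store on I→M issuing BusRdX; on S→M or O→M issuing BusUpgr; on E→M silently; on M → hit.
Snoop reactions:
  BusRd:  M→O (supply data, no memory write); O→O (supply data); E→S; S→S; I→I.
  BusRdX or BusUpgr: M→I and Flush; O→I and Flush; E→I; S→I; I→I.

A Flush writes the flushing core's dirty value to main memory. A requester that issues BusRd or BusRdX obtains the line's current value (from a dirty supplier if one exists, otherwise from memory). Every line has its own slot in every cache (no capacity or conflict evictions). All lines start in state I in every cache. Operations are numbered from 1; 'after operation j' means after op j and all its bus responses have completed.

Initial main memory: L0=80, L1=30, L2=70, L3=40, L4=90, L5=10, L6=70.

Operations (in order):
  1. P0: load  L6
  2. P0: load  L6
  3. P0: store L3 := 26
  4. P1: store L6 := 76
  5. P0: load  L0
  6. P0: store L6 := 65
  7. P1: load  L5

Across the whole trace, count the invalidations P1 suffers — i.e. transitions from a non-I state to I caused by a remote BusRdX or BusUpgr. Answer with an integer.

invalidations = 1

  op1 P0: load  L6 → E/I on L6; bus BusRd; mem=70
  op2 P0: load  L6 → E/I on L6; bus (none); mem=70
  op3 P0: store L3 := 26 → M/I on L3; bus BusRdX; mem=40
  op4 P1: store L6 := 76 → I/M on L6; bus BusRdX; mem=70
  op5 P0: load  L0 → E/I on L0; bus BusRd; mem=80
  op6 P0: store L6 := 65 → M/I on L6; bus BusRdX Flush; mem=76
  op7 P1: load  L5 → I/E on L5; bus BusRd; mem=10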